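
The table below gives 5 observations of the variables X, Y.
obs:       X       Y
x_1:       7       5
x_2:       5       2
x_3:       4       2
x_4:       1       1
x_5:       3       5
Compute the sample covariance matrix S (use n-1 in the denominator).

Step 1 — column means:
  mean(X) = (7 + 5 + 4 + 1 + 3) / 5 = 20/5 = 4
  mean(Y) = (5 + 2 + 2 + 1 + 5) / 5 = 15/5 = 3

Step 2 — sample covariance S[i,j] = (1/(n-1)) · Σ_k (x_{k,i} - mean_i) · (x_{k,j} - mean_j), with n-1 = 4.
  S[X,X] = ((3)·(3) + (1)·(1) + (0)·(0) + (-3)·(-3) + (-1)·(-1)) / 4 = 20/4 = 5
  S[X,Y] = ((3)·(2) + (1)·(-1) + (0)·(-1) + (-3)·(-2) + (-1)·(2)) / 4 = 9/4 = 2.25
  S[Y,Y] = ((2)·(2) + (-1)·(-1) + (-1)·(-1) + (-2)·(-2) + (2)·(2)) / 4 = 14/4 = 3.5

S is symmetric (S[j,i] = S[i,j]). Assembling:

S = [[5, 2.25],
 [2.25, 3.5]]


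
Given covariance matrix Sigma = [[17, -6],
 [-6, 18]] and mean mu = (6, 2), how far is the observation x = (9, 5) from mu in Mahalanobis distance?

Step 1 — centre the observation: (x - mu) = (3, 3).

Step 2 — invert Sigma. det(Sigma) = 17·18 - (-6)² = 270.
  Sigma^{-1} = (1/det) · [[d, -b], [-b, a]] = [[0.0667, 0.0222],
 [0.0222, 0.063]].

Step 3 — form the quadratic (x - mu)^T · Sigma^{-1} · (x - mu):
  Sigma^{-1} · (x - mu) = (0.2667, 0.2556).
  (x - mu)^T · [Sigma^{-1} · (x - mu)] = (3)·(0.2667) + (3)·(0.2556) = 1.5667.

Step 4 — take square root: d = √(1.5667) ≈ 1.2517.

d(x, mu) = √(1.5667) ≈ 1.2517


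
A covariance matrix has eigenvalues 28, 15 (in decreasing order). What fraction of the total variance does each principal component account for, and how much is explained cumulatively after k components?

Step 1 — total variance = trace(Sigma) = Σ λ_i = 28 + 15 = 43.

Step 2 — fraction explained by component i = λ_i / Σ λ:
  PC1: 28/43 = 0.6512
  PC2: 15/43 = 0.3488

Step 3 — cumulative fraction after k components = (λ_1 + ... + λ_k) / Σ λ:
  k = 1: 28/43 = 0.6512
  k = 2: (28 + 15)/43 = 43/43 = 1

Summary (fraction, with percent):

explained: PC1 0.6512 (65.12%), PC2 0.3488 (34.88%);  cumulative: 0.6512, 1


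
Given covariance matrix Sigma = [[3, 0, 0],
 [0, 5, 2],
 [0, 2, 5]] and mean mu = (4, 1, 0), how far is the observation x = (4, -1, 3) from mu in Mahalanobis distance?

Step 1 — centre the observation: (x - mu) = (0, -2, 3).

Step 2 — invert Sigma (cofactor / det for 3×3, or solve directly):
  Sigma^{-1} = [[0.3333, 0, 0],
 [0, 0.2381, -0.0952],
 [0, -0.0952, 0.2381]].

Step 3 — form the quadratic (x - mu)^T · Sigma^{-1} · (x - mu):
  Sigma^{-1} · (x - mu) = (0, -0.7619, 0.9048).
  (x - mu)^T · [Sigma^{-1} · (x - mu)] = (0)·(0) + (-2)·(-0.7619) + (3)·(0.9048) = 4.2381.

Step 4 — take square root: d = √(4.2381) ≈ 2.0587.

d(x, mu) = √(4.2381) ≈ 2.0587


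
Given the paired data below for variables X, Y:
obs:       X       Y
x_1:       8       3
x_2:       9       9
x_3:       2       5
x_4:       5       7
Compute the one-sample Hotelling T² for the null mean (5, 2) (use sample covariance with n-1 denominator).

Step 1 — sample mean vector:
  mean(X) = (8 + 9 + 2 + 5) / 4 = 24/4 = 6
  mean(Y) = (3 + 9 + 5 + 7) / 4 = 24/4 = 6
  x̄ = (6, 6),  deviation x̄ - mu_0 = (6, 6) - (5, 2) = (1, 4).

Step 2 — sample covariance matrix, S[i,j] = (1/(n-1)) · Σ_k (x_{k,i} - mean_i) · (x_{k,j} - mean_j), divisor n-1 = 3:
  S[X,X] = ((2)·(2) + (3)·(3) + (-4)·(-4) + (-1)·(-1)) / 3 = 30/3 = 10
  S[X,Y] = ((2)·(-3) + (3)·(3) + (-4)·(-1) + (-1)·(1)) / 3 = 6/3 = 2
  S[Y,Y] = ((-3)·(-3) + (3)·(3) + (-1)·(-1) + (1)·(1)) / 3 = 20/3 = 6.6667
  S = [[10, 2],
 [2, 6.6667]].

Step 3 — invert S. det(S) = 10·6.6667 - (2)² = 62.6667.
  S^{-1} = (1/det) · [[d, -b], [-b, a]] = [[0.1064, -0.0319],
 [-0.0319, 0.1596]].

Step 4 — quadratic form (x̄ - mu_0)^T · S^{-1} · (x̄ - mu_0):
  S^{-1} · (x̄ - mu_0) = (-0.0213, 0.6064),
  (x̄ - mu_0)^T · [...] = (1)·(-0.0213) + (4)·(0.6064) = 2.4043.

Step 5 — scale by n: T² = 4 · 2.4043 = 9.617.

T² ≈ 9.617


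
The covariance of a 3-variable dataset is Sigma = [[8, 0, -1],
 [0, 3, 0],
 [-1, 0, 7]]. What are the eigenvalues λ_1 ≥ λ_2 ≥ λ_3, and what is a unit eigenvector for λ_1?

Step 1 — characteristic polynomial p(λ) = det(λI - Sigma) = λ³ - tr·λ² + c_1·λ - det, where tr = trace, c_1 = sum of the principal 2×2 minors, det = det(Sigma):
  tr = 8 + 3 + 7 = 18,
  c_1 = (8·3 - (0)²) + (8·7 - (-1)²) + (3·7 - (0)²) = 24 + 55 + 21 = 100,
  det = 8·(3·7 - (0)²) - (0)·((0)·7 - (0)·(-1)) + (-1)·((0)·(0) - 3·(-1)) = 8·(21) - (0)·(0) + (-1)·(3) = 165.
  So p(λ) = λ³ - 18λ² + 100λ - 165.
Step 2 — look for an integer root (rational root theorem: any rational root is an integer divisor of 165). Testing λ = 3:
  p(3) = 27 - 162 + 300 - 165 = 0  ✓
  Dividing out (λ - 3): p(λ) = (λ - 3)(λ² - 15λ + 55).
Step 3 — remaining eigenvalues from the quadratic λ² - 15λ + 55 = 0:
  Δ = 15² - 4·55 = 225 - 220 = 5,  λ = (15 ± √5)/2 = (15 ± 2.2361)/2 ≈ 8.618 or 6.382.
  Sorted: λ_1 = 8.618,  λ_2 = 6.382,  λ_3 = 3  (check: sum = 18 = tr ✓).

Step 4 — unit eigenvector for λ_1 ≈ 8.618: v spans the null space of (Sigma - λ_1 I), whose rows are
  r_1 = (-0.618, 0, -1),  r_2 = (0, -5.618, 0),  r_3 = (-1, 0, -1.618).
  v is orthogonal to every row, so take v ∝ r_1 × r_2 = ((0)·(0) - (-1)·(-5.618), (-1)·(0) - (-0.618)·(0), (-0.618)·(-5.618) - (0)·(0)) ≈ (-5.618, 0, 3.4721).
  Rescale (multiply by -1 so the first nonzero entry is positive): u = (5.618, 0, -3.4721).
  ||u|| = √((5.618)² + (0)² + (-3.4721)²) = √(43.618) ≈ 6.6044,  v_1 = u/||u|| ≈ (0.8507, 0, -0.5257) (||v_1|| = 1).

λ_1 = 8.618,  λ_2 = 6.382,  λ_3 = 3;  v_1 ≈ (0.8507, 0, -0.5257)


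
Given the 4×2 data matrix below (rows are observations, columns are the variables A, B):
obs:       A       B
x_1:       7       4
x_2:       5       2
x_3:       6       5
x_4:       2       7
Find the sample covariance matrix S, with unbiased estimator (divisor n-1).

Step 1 — column means:
  mean(A) = (7 + 5 + 6 + 2) / 4 = 20/4 = 5
  mean(B) = (4 + 2 + 5 + 7) / 4 = 18/4 = 4.5

Step 2 — sample covariance S[i,j] = (1/(n-1)) · Σ_k (x_{k,i} - mean_i) · (x_{k,j} - mean_j), with n-1 = 3.
  S[A,A] = ((2)·(2) + (0)·(0) + (1)·(1) + (-3)·(-3)) / 3 = 14/3 = 4.6667
  S[A,B] = ((2)·(-0.5) + (0)·(-2.5) + (1)·(0.5) + (-3)·(2.5)) / 3 = -8/3 = -2.6667
  S[B,B] = ((-0.5)·(-0.5) + (-2.5)·(-2.5) + (0.5)·(0.5) + (2.5)·(2.5)) / 3 = 13/3 = 4.3333

S is symmetric (S[j,i] = S[i,j]). Assembling:

S = [[4.6667, -2.6667],
 [-2.6667, 4.3333]]


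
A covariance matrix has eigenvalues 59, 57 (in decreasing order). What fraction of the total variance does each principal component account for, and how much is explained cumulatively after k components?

Step 1 — total variance = trace(Sigma) = Σ λ_i = 59 + 57 = 116.

Step 2 — fraction explained by component i = λ_i / Σ λ:
  PC1: 59/116 = 0.5086
  PC2: 57/116 = 0.4914

Step 3 — cumulative fraction after k components = (λ_1 + ... + λ_k) / Σ λ:
  k = 1: 59/116 = 0.5086
  k = 2: (59 + 57)/116 = 116/116 = 1

Summary (fraction, with percent):

explained: PC1 0.5086 (50.86%), PC2 0.4914 (49.14%);  cumulative: 0.5086, 1


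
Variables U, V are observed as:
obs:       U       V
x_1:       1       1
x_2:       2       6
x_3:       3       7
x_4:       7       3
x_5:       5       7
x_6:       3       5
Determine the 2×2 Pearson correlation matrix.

Step 1 — column means:
  mean(U) = (1 + 2 + 3 + 7 + 5 + 3) / 6 = 21/6 = 3.5
  mean(V) = (1 + 6 + 7 + 3 + 7 + 5) / 6 = 29/6 = 4.8333

Step 2 — sample variances and covariances s[i,j] = (1/(n-1)) · Σ_k (x_{k,i} - mean_i) · (x_{k,j} - mean_j), with n-1 = 5:
  s[U,U] = ((-2.5)·(-2.5) + (-1.5)·(-1.5) + (-0.5)·(-0.5) + (3.5)·(3.5) + (1.5)·(1.5) + (-0.5)·(-0.5)) / 5 = 23.5/5 = 4.7
  s[U,V] = ((-2.5)·(-3.8333) + (-1.5)·(1.1667) + (-0.5)·(2.1667) + (3.5)·(-1.8333) + (1.5)·(2.1667) + (-0.5)·(0.1667)) / 5 = 3.5/5 = 0.7
  s[V,V] = ((-3.8333)·(-3.8333) + (1.1667)·(1.1667) + (2.1667)·(2.1667) + (-1.8333)·(-1.8333) + (2.1667)·(2.1667) + (0.1667)·(0.1667)) / 5 = 28.8333/5 = 5.7667
  Sample standard deviations s_i = √(s[i,i]):
  s(U) = √(4.7) = 2.1679
  s(V) = √(5.7667) = 2.4014

Step 3 — r_{ij} = s_{ij} / (s_i · s_j):
  r[U,U] = 1 (diagonal).
  r[U,V] = 0.7 / (2.1679 · 2.4014) = 0.7 / 5.2061 = 0.1345
  r[V,V] = 1 (diagonal).

R is symmetric with unit diagonal. Assembling:

R = [[1, 0.1345],
 [0.1345, 1]]


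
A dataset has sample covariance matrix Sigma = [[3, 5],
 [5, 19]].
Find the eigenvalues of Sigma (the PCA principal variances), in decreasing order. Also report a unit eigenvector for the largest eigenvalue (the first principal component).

Step 1 — characteristic polynomial of 2×2 Sigma:
  det(Sigma - λI) = λ² - trace · λ + det = 0.
  trace = 3 + 19 = 22, det = 3·19 - (5)² = 32.
Step 2 — discriminant:
  Δ = trace² - 4·det = 484 - 128 = 356.
Step 3 — eigenvalues:
  λ = (trace ± √Δ)/2 = (22 ± 18.868)/2,
  λ_1 = 20.434,  λ_2 = 1.566.

Step 4 — unit eigenvector for λ_1: solve (Sigma - λ_1 I)v = 0. First row:
  (3 - 20.434)·v_x + (5)·v_y = 0, i.e. (-17.434)·v_x + (5)·v_y = 0,
  so v ∝ (b, λ_1 - a) = (5, 17.434) = u.
  ||u|| = √((5)² + (17.434)²) = √(328.9437) ≈ 18.1368,
  v_1 = u/||u|| ≈ (0.2757, 0.9612) (||v_1|| = 1).

λ_1 = 20.434,  λ_2 = 1.566;  v_1 ≈ (0.2757, 0.9612)


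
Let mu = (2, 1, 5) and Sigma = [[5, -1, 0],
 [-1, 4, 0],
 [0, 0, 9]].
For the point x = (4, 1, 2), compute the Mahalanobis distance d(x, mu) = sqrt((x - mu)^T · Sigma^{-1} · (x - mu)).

Step 1 — centre the observation: (x - mu) = (2, 0, -3).

Step 2 — invert Sigma (cofactor / det for 3×3, or solve directly):
  Sigma^{-1} = [[0.2105, 0.0526, 0],
 [0.0526, 0.2632, 0],
 [0, 0, 0.1111]].

Step 3 — form the quadratic (x - mu)^T · Sigma^{-1} · (x - mu):
  Sigma^{-1} · (x - mu) = (0.4211, 0.1053, -0.3333).
  (x - mu)^T · [Sigma^{-1} · (x - mu)] = (2)·(0.4211) + (0)·(0.1053) + (-3)·(-0.3333) = 1.8421.

Step 4 — take square root: d = √(1.8421) ≈ 1.3572.

d(x, mu) = √(1.8421) ≈ 1.3572


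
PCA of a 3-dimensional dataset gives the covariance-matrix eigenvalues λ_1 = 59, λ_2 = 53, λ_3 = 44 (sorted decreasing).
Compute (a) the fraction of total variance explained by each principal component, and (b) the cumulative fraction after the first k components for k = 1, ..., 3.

Step 1 — total variance = trace(Sigma) = Σ λ_i = 59 + 53 + 44 = 156.

Step 2 — fraction explained by component i = λ_i / Σ λ:
  PC1: 59/156 = 0.3782
  PC2: 53/156 = 0.3397
  PC3: 44/156 = 0.2821

Step 3 — cumulative fraction after k components = (λ_1 + ... + λ_k) / Σ λ:
  k = 1: 59/156 = 0.3782
  k = 2: (59 + 53)/156 = 112/156 = 0.7179
  k = 3: (59 + 53 + 44)/156 = 156/156 = 1

Summary (fraction, with percent):

explained: PC1 0.3782 (37.82%), PC2 0.3397 (33.97%), PC3 0.2821 (28.21%);  cumulative: 0.3782, 0.7179, 1


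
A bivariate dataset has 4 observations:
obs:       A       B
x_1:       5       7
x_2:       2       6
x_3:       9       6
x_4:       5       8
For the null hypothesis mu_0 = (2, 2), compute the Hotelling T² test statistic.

Step 1 — sample mean vector:
  mean(A) = (5 + 2 + 9 + 5) / 4 = 21/4 = 5.25
  mean(B) = (7 + 6 + 6 + 8) / 4 = 27/4 = 6.75
  x̄ = (5.25, 6.75),  deviation x̄ - mu_0 = (5.25, 6.75) - (2, 2) = (3.25, 4.75).

Step 2 — sample covariance matrix, S[i,j] = (1/(n-1)) · Σ_k (x_{k,i} - mean_i) · (x_{k,j} - mean_j), divisor n-1 = 3:
  S[A,A] = ((-0.25)·(-0.25) + (-3.25)·(-3.25) + (3.75)·(3.75) + (-0.25)·(-0.25)) / 3 = 24.75/3 = 8.25
  S[A,B] = ((-0.25)·(0.25) + (-3.25)·(-0.75) + (3.75)·(-0.75) + (-0.25)·(1.25)) / 3 = -0.75/3 = -0.25
  S[B,B] = ((0.25)·(0.25) + (-0.75)·(-0.75) + (-0.75)·(-0.75) + (1.25)·(1.25)) / 3 = 2.75/3 = 0.9167
  S = [[8.25, -0.25],
 [-0.25, 0.9167]].

Step 3 — invert S. det(S) = 8.25·0.9167 - (-0.25)² = 7.5.
  S^{-1} = (1/det) · [[d, -b], [-b, a]] = [[0.1222, 0.0333],
 [0.0333, 1.1]].

Step 4 — quadratic form (x̄ - mu_0)^T · S^{-1} · (x̄ - mu_0):
  S^{-1} · (x̄ - mu_0) = (0.5556, 5.3333),
  (x̄ - mu_0)^T · [...] = (3.25)·(0.5556) + (4.75)·(5.3333) = 27.1389.

Step 5 — scale by n: T² = 4 · 27.1389 = 108.5556.

T² ≈ 108.5556


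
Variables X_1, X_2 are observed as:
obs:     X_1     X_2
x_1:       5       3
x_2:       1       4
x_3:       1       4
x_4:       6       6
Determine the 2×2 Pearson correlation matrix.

Step 1 — column means:
  mean(X_1) = (5 + 1 + 1 + 6) / 4 = 13/4 = 3.25
  mean(X_2) = (3 + 4 + 4 + 6) / 4 = 17/4 = 4.25

Step 2 — sample variances and covariances s[i,j] = (1/(n-1)) · Σ_k (x_{k,i} - mean_i) · (x_{k,j} - mean_j), with n-1 = 3:
  s[X_1,X_1] = ((1.75)·(1.75) + (-2.25)·(-2.25) + (-2.25)·(-2.25) + (2.75)·(2.75)) / 3 = 20.75/3 = 6.9167
  s[X_1,X_2] = ((1.75)·(-1.25) + (-2.25)·(-0.25) + (-2.25)·(-0.25) + (2.75)·(1.75)) / 3 = 3.75/3 = 1.25
  s[X_2,X_2] = ((-1.25)·(-1.25) + (-0.25)·(-0.25) + (-0.25)·(-0.25) + (1.75)·(1.75)) / 3 = 4.75/3 = 1.5833
  Sample standard deviations s_i = √(s[i,i]):
  s(X_1) = √(6.9167) = 2.63
  s(X_2) = √(1.5833) = 1.2583

Step 3 — r_{ij} = s_{ij} / (s_i · s_j):
  r[X_1,X_1] = 1 (diagonal).
  r[X_1,X_2] = 1.25 / (2.63 · 1.2583) = 1.25 / 3.3093 = 0.3777
  r[X_2,X_2] = 1 (diagonal).

R is symmetric with unit diagonal. Assembling:

R = [[1, 0.3777],
 [0.3777, 1]]


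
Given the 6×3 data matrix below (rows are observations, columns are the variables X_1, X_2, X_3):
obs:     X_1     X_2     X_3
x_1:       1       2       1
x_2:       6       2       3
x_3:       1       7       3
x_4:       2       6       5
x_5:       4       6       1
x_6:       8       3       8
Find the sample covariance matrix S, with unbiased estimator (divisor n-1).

Step 1 — column means:
  mean(X_1) = (1 + 6 + 1 + 2 + 4 + 8) / 6 = 22/6 = 3.6667
  mean(X_2) = (2 + 2 + 7 + 6 + 6 + 3) / 6 = 26/6 = 4.3333
  mean(X_3) = (1 + 3 + 3 + 5 + 1 + 8) / 6 = 21/6 = 3.5

Step 2 — sample covariance S[i,j] = (1/(n-1)) · Σ_k (x_{k,i} - mean_i) · (x_{k,j} - mean_j), with n-1 = 5.
  S[X_1,X_1] = ((-2.6667)·(-2.6667) + (2.3333)·(2.3333) + (-2.6667)·(-2.6667) + (-1.6667)·(-1.6667) + (0.3333)·(0.3333) + (4.3333)·(4.3333)) / 5 = 41.3333/5 = 8.2667
  S[X_1,X_2] = ((-2.6667)·(-2.3333) + (2.3333)·(-2.3333) + (-2.6667)·(2.6667) + (-1.6667)·(1.6667) + (0.3333)·(1.6667) + (4.3333)·(-1.3333)) / 5 = -14.3333/5 = -2.8667
  S[X_1,X_3] = ((-2.6667)·(-2.5) + (2.3333)·(-0.5) + (-2.6667)·(-0.5) + (-1.6667)·(1.5) + (0.3333)·(-2.5) + (4.3333)·(4.5)) / 5 = 23/5 = 4.6
  S[X_2,X_2] = ((-2.3333)·(-2.3333) + (-2.3333)·(-2.3333) + (2.6667)·(2.6667) + (1.6667)·(1.6667) + (1.6667)·(1.6667) + (-1.3333)·(-1.3333)) / 5 = 25.3333/5 = 5.0667
  S[X_2,X_3] = ((-2.3333)·(-2.5) + (-2.3333)·(-0.5) + (2.6667)·(-0.5) + (1.6667)·(1.5) + (1.6667)·(-2.5) + (-1.3333)·(4.5)) / 5 = -2/5 = -0.4
  S[X_3,X_3] = ((-2.5)·(-2.5) + (-0.5)·(-0.5) + (-0.5)·(-0.5) + (1.5)·(1.5) + (-2.5)·(-2.5) + (4.5)·(4.5)) / 5 = 35.5/5 = 7.1

S is symmetric (S[j,i] = S[i,j]). Assembling:

S = [[8.2667, -2.8667, 4.6],
 [-2.8667, 5.0667, -0.4],
 [4.6, -0.4, 7.1]]


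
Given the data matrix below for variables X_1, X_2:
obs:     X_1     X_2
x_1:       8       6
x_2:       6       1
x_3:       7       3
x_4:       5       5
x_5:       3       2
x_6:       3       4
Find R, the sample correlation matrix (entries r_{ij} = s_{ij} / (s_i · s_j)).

Step 1 — column means:
  mean(X_1) = (8 + 6 + 7 + 5 + 3 + 3) / 6 = 32/6 = 5.3333
  mean(X_2) = (6 + 1 + 3 + 5 + 2 + 4) / 6 = 21/6 = 3.5

Step 2 — sample variances and covariances s[i,j] = (1/(n-1)) · Σ_k (x_{k,i} - mean_i) · (x_{k,j} - mean_j), with n-1 = 5:
  s[X_1,X_1] = ((2.6667)·(2.6667) + (0.6667)·(0.6667) + (1.6667)·(1.6667) + (-0.3333)·(-0.3333) + (-2.3333)·(-2.3333) + (-2.3333)·(-2.3333)) / 5 = 21.3333/5 = 4.2667
  s[X_1,X_2] = ((2.6667)·(2.5) + (0.6667)·(-2.5) + (1.6667)·(-0.5) + (-0.3333)·(1.5) + (-2.3333)·(-1.5) + (-2.3333)·(0.5)) / 5 = 6/5 = 1.2
  s[X_2,X_2] = ((2.5)·(2.5) + (-2.5)·(-2.5) + (-0.5)·(-0.5) + (1.5)·(1.5) + (-1.5)·(-1.5) + (0.5)·(0.5)) / 5 = 17.5/5 = 3.5
  Sample standard deviations s_i = √(s[i,i]):
  s(X_1) = √(4.2667) = 2.0656
  s(X_2) = √(3.5) = 1.8708

Step 3 — r_{ij} = s_{ij} / (s_i · s_j):
  r[X_1,X_1] = 1 (diagonal).
  r[X_1,X_2] = 1.2 / (2.0656 · 1.8708) = 1.2 / 3.8644 = 0.3105
  r[X_2,X_2] = 1 (diagonal).

R is symmetric with unit diagonal. Assembling:

R = [[1, 0.3105],
 [0.3105, 1]]


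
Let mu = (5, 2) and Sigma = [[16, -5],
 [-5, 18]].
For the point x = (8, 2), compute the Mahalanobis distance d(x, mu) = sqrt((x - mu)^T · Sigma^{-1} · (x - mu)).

Step 1 — centre the observation: (x - mu) = (3, 0).

Step 2 — invert Sigma. det(Sigma) = 16·18 - (-5)² = 263.
  Sigma^{-1} = (1/det) · [[d, -b], [-b, a]] = [[0.0684, 0.019],
 [0.019, 0.0608]].

Step 3 — form the quadratic (x - mu)^T · Sigma^{-1} · (x - mu):
  Sigma^{-1} · (x - mu) = (0.2053, 0.057).
  (x - mu)^T · [Sigma^{-1} · (x - mu)] = (3)·(0.2053) + (0)·(0.057) = 0.616.

Step 4 — take square root: d = √(0.616) ≈ 0.7848.

d(x, mu) = √(0.616) ≈ 0.7848


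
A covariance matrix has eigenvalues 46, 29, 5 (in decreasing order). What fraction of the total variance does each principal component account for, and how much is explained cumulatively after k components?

Step 1 — total variance = trace(Sigma) = Σ λ_i = 46 + 29 + 5 = 80.

Step 2 — fraction explained by component i = λ_i / Σ λ:
  PC1: 46/80 = 0.575
  PC2: 29/80 = 0.3625
  PC3: 5/80 = 0.0625

Step 3 — cumulative fraction after k components = (λ_1 + ... + λ_k) / Σ λ:
  k = 1: 46/80 = 0.575
  k = 2: (46 + 29)/80 = 75/80 = 0.9375
  k = 3: (46 + 29 + 5)/80 = 80/80 = 1

Summary (fraction, with percent):

explained: PC1 0.575 (57.5%), PC2 0.3625 (36.25%), PC3 0.0625 (6.25%);  cumulative: 0.575, 0.9375, 1


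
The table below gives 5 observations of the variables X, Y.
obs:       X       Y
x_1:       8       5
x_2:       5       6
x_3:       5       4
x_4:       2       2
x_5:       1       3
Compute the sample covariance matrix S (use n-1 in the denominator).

Step 1 — column means:
  mean(X) = (8 + 5 + 5 + 2 + 1) / 5 = 21/5 = 4.2
  mean(Y) = (5 + 6 + 4 + 2 + 3) / 5 = 20/5 = 4

Step 2 — sample covariance S[i,j] = (1/(n-1)) · Σ_k (x_{k,i} - mean_i) · (x_{k,j} - mean_j), with n-1 = 4.
  S[X,X] = ((3.8)·(3.8) + (0.8)·(0.8) + (0.8)·(0.8) + (-2.2)·(-2.2) + (-3.2)·(-3.2)) / 4 = 30.8/4 = 7.7
  S[X,Y] = ((3.8)·(1) + (0.8)·(2) + (0.8)·(0) + (-2.2)·(-2) + (-3.2)·(-1)) / 4 = 13/4 = 3.25
  S[Y,Y] = ((1)·(1) + (2)·(2) + (0)·(0) + (-2)·(-2) + (-1)·(-1)) / 4 = 10/4 = 2.5

S is symmetric (S[j,i] = S[i,j]). Assembling:

S = [[7.7, 3.25],
 [3.25, 2.5]]


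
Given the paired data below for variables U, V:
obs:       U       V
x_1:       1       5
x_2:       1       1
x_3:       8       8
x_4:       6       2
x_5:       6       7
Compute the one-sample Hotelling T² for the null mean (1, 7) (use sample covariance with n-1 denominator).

Step 1 — sample mean vector:
  mean(U) = (1 + 1 + 8 + 6 + 6) / 5 = 22/5 = 4.4
  mean(V) = (5 + 1 + 8 + 2 + 7) / 5 = 23/5 = 4.6
  x̄ = (4.4, 4.6),  deviation x̄ - mu_0 = (4.4, 4.6) - (1, 7) = (3.4, -2.4).

Step 2 — sample covariance matrix, S[i,j] = (1/(n-1)) · Σ_k (x_{k,i} - mean_i) · (x_{k,j} - mean_j), divisor n-1 = 4:
  S[U,U] = ((-3.4)·(-3.4) + (-3.4)·(-3.4) + (3.6)·(3.6) + (1.6)·(1.6) + (1.6)·(1.6)) / 4 = 41.2/4 = 10.3
  S[U,V] = ((-3.4)·(0.4) + (-3.4)·(-3.6) + (3.6)·(3.4) + (1.6)·(-2.6) + (1.6)·(2.4)) / 4 = 22.8/4 = 5.7
  S[V,V] = ((0.4)·(0.4) + (-3.6)·(-3.6) + (3.4)·(3.4) + (-2.6)·(-2.6) + (2.4)·(2.4)) / 4 = 37.2/4 = 9.3
  S = [[10.3, 5.7],
 [5.7, 9.3]].

Step 3 — invert S. det(S) = 10.3·9.3 - (5.7)² = 63.3.
  S^{-1} = (1/det) · [[d, -b], [-b, a]] = [[0.1469, -0.09],
 [-0.09, 0.1627]].

Step 4 — quadratic form (x̄ - mu_0)^T · S^{-1} · (x̄ - mu_0):
  S^{-1} · (x̄ - mu_0) = (0.7156, -0.6967),
  (x̄ - mu_0)^T · [...] = (3.4)·(0.7156) + (-2.4)·(-0.6967) = 4.1052.

Step 5 — scale by n: T² = 5 · 4.1052 = 20.5261.

T² ≈ 20.5261


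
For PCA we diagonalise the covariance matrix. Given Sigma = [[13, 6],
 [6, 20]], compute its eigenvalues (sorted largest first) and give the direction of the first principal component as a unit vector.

Step 1 — characteristic polynomial of 2×2 Sigma:
  det(Sigma - λI) = λ² - trace · λ + det = 0.
  trace = 13 + 20 = 33, det = 13·20 - (6)² = 224.
Step 2 — discriminant:
  Δ = trace² - 4·det = 1089 - 896 = 193.
Step 3 — eigenvalues:
  λ = (trace ± √Δ)/2 = (33 ± 13.8924)/2,
  λ_1 = 23.4462,  λ_2 = 9.5538.

Step 4 — unit eigenvector for λ_1: solve (Sigma - λ_1 I)v = 0. First row:
  (13 - 23.4462)·v_x + (6)·v_y = 0, i.e. (-10.4462)·v_x + (6)·v_y = 0,
  so v ∝ (b, λ_1 - a) = (6, 10.4462) = u.
  ||u|| = √((6)² + (10.4462)²) = √(145.1236) ≈ 12.0467,
  v_1 = u/||u|| ≈ (0.4981, 0.8671) (||v_1|| = 1).

λ_1 = 23.4462,  λ_2 = 9.5538;  v_1 ≈ (0.4981, 0.8671)


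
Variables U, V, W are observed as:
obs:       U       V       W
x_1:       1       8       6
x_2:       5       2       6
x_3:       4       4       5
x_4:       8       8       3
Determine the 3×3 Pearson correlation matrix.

Step 1 — column means:
  mean(U) = (1 + 5 + 4 + 8) / 4 = 18/4 = 4.5
  mean(V) = (8 + 2 + 4 + 8) / 4 = 22/4 = 5.5
  mean(W) = (6 + 6 + 5 + 3) / 4 = 20/4 = 5

Step 2 — sample variances and covariances s[i,j] = (1/(n-1)) · Σ_k (x_{k,i} - mean_i) · (x_{k,j} - mean_j), with n-1 = 3:
  s[U,U] = ((-3.5)·(-3.5) + (0.5)·(0.5) + (-0.5)·(-0.5) + (3.5)·(3.5)) / 3 = 25/3 = 8.3333
  s[U,V] = ((-3.5)·(2.5) + (0.5)·(-3.5) + (-0.5)·(-1.5) + (3.5)·(2.5)) / 3 = -1/3 = -0.3333
  s[U,W] = ((-3.5)·(1) + (0.5)·(1) + (-0.5)·(0) + (3.5)·(-2)) / 3 = -10/3 = -3.3333
  s[V,V] = ((2.5)·(2.5) + (-3.5)·(-3.5) + (-1.5)·(-1.5) + (2.5)·(2.5)) / 3 = 27/3 = 9
  s[V,W] = ((2.5)·(1) + (-3.5)·(1) + (-1.5)·(0) + (2.5)·(-2)) / 3 = -6/3 = -2
  s[W,W] = ((1)·(1) + (1)·(1) + (0)·(0) + (-2)·(-2)) / 3 = 6/3 = 2
  Sample standard deviations s_i = √(s[i,i]):
  s(U) = √(8.3333) = 2.8868
  s(V) = √(9) = 3
  s(W) = √(2) = 1.4142

Step 3 — r_{ij} = s_{ij} / (s_i · s_j):
  r[U,U] = 1 (diagonal).
  r[U,V] = -0.3333 / (2.8868 · 3) = -0.3333 / 8.6603 = -0.0385
  r[U,W] = -3.3333 / (2.8868 · 1.4142) = -3.3333 / 4.0825 = -0.8165
  r[V,V] = 1 (diagonal).
  r[V,W] = -2 / (3 · 1.4142) = -2 / 4.2426 = -0.4714
  r[W,W] = 1 (diagonal).

R is symmetric with unit diagonal. Assembling:

R = [[1, -0.0385, -0.8165],
 [-0.0385, 1, -0.4714],
 [-0.8165, -0.4714, 1]]


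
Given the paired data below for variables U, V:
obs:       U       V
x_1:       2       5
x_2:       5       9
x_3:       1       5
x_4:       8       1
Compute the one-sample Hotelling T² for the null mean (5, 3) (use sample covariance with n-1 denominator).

Step 1 — sample mean vector:
  mean(U) = (2 + 5 + 1 + 8) / 4 = 16/4 = 4
  mean(V) = (5 + 9 + 5 + 1) / 4 = 20/4 = 5
  x̄ = (4, 5),  deviation x̄ - mu_0 = (4, 5) - (5, 3) = (-1, 2).

Step 2 — sample covariance matrix, S[i,j] = (1/(n-1)) · Σ_k (x_{k,i} - mean_i) · (x_{k,j} - mean_j), divisor n-1 = 3:
  S[U,U] = ((-2)·(-2) + (1)·(1) + (-3)·(-3) + (4)·(4)) / 3 = 30/3 = 10
  S[U,V] = ((-2)·(0) + (1)·(4) + (-3)·(0) + (4)·(-4)) / 3 = -12/3 = -4
  S[V,V] = ((0)·(0) + (4)·(4) + (0)·(0) + (-4)·(-4)) / 3 = 32/3 = 10.6667
  S = [[10, -4],
 [-4, 10.6667]].

Step 3 — invert S. det(S) = 10·10.6667 - (-4)² = 90.6667.
  S^{-1} = (1/det) · [[d, -b], [-b, a]] = [[0.1176, 0.0441],
 [0.0441, 0.1103]].

Step 4 — quadratic form (x̄ - mu_0)^T · S^{-1} · (x̄ - mu_0):
  S^{-1} · (x̄ - mu_0) = (-0.0294, 0.1765),
  (x̄ - mu_0)^T · [...] = (-1)·(-0.0294) + (2)·(0.1765) = 0.3824.

Step 5 — scale by n: T² = 4 · 0.3824 = 1.5294.

T² ≈ 1.5294


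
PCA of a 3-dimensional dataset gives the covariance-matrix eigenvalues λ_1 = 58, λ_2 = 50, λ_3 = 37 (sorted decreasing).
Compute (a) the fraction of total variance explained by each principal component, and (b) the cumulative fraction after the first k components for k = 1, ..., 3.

Step 1 — total variance = trace(Sigma) = Σ λ_i = 58 + 50 + 37 = 145.

Step 2 — fraction explained by component i = λ_i / Σ λ:
  PC1: 58/145 = 0.4
  PC2: 50/145 = 0.3448
  PC3: 37/145 = 0.2552

Step 3 — cumulative fraction after k components = (λ_1 + ... + λ_k) / Σ λ:
  k = 1: 58/145 = 0.4
  k = 2: (58 + 50)/145 = 108/145 = 0.7448
  k = 3: (58 + 50 + 37)/145 = 145/145 = 1

Summary (fraction, with percent):

explained: PC1 0.4 (40%), PC2 0.3448 (34.48%), PC3 0.2552 (25.52%);  cumulative: 0.4, 0.7448, 1


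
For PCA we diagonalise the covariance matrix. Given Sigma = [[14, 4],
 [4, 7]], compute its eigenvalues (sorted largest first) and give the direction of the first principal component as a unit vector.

Step 1 — characteristic polynomial of 2×2 Sigma:
  det(Sigma - λI) = λ² - trace · λ + det = 0.
  trace = 14 + 7 = 21, det = 14·7 - (4)² = 82.
Step 2 — discriminant:
  Δ = trace² - 4·det = 441 - 328 = 113.
Step 3 — eigenvalues:
  λ = (trace ± √Δ)/2 = (21 ± 10.6301)/2,
  λ_1 = 15.8151,  λ_2 = 5.1849.

Step 4 — unit eigenvector for λ_1: solve (Sigma - λ_1 I)v = 0. First row:
  (14 - 15.8151)·v_x + (4)·v_y = 0, i.e. (-1.8151)·v_x + (4)·v_y = 0,
  so v ∝ (b, λ_1 - a) = (4, 1.8151) = u.
  ||u|| = √((4)² + (1.8151)²) = √(19.2945) ≈ 4.3925,
  v_1 = u/||u|| ≈ (0.9106, 0.4132) (||v_1|| = 1).

λ_1 = 15.8151,  λ_2 = 5.1849;  v_1 ≈ (0.9106, 0.4132)


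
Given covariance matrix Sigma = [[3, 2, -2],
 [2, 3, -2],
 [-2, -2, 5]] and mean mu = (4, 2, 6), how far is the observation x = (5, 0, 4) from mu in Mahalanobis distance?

Step 1 — centre the observation: (x - mu) = (1, -2, -2).

Step 2 — invert Sigma (cofactor / det for 3×3, or solve directly):
  Sigma^{-1} = [[0.6471, -0.3529, 0.1176],
 [-0.3529, 0.6471, 0.1176],
 [0.1176, 0.1176, 0.2941]].

Step 3 — form the quadratic (x - mu)^T · Sigma^{-1} · (x - mu):
  Sigma^{-1} · (x - mu) = (1.1176, -1.8824, -0.7059).
  (x - mu)^T · [Sigma^{-1} · (x - mu)] = (1)·(1.1176) + (-2)·(-1.8824) + (-2)·(-0.7059) = 6.2941.

Step 4 — take square root: d = √(6.2941) ≈ 2.5088.

d(x, mu) = √(6.2941) ≈ 2.5088


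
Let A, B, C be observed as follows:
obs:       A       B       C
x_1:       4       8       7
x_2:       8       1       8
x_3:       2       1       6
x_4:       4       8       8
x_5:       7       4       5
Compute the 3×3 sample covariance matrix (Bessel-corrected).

Step 1 — column means:
  mean(A) = (4 + 8 + 2 + 4 + 7) / 5 = 25/5 = 5
  mean(B) = (8 + 1 + 1 + 8 + 4) / 5 = 22/5 = 4.4
  mean(C) = (7 + 8 + 6 + 8 + 5) / 5 = 34/5 = 6.8

Step 2 — sample covariance S[i,j] = (1/(n-1)) · Σ_k (x_{k,i} - mean_i) · (x_{k,j} - mean_j), with n-1 = 4.
  S[A,A] = ((-1)·(-1) + (3)·(3) + (-3)·(-3) + (-1)·(-1) + (2)·(2)) / 4 = 24/4 = 6
  S[A,B] = ((-1)·(3.6) + (3)·(-3.4) + (-3)·(-3.4) + (-1)·(3.6) + (2)·(-0.4)) / 4 = -8/4 = -2
  S[A,C] = ((-1)·(0.2) + (3)·(1.2) + (-3)·(-0.8) + (-1)·(1.2) + (2)·(-1.8)) / 4 = 1/4 = 0.25
  S[B,B] = ((3.6)·(3.6) + (-3.4)·(-3.4) + (-3.4)·(-3.4) + (3.6)·(3.6) + (-0.4)·(-0.4)) / 4 = 49.2/4 = 12.3
  S[B,C] = ((3.6)·(0.2) + (-3.4)·(1.2) + (-3.4)·(-0.8) + (3.6)·(1.2) + (-0.4)·(-1.8)) / 4 = 4.4/4 = 1.1
  S[C,C] = ((0.2)·(0.2) + (1.2)·(1.2) + (-0.8)·(-0.8) + (1.2)·(1.2) + (-1.8)·(-1.8)) / 4 = 6.8/4 = 1.7

S is symmetric (S[j,i] = S[i,j]). Assembling:

S = [[6, -2, 0.25],
 [-2, 12.3, 1.1],
 [0.25, 1.1, 1.7]]


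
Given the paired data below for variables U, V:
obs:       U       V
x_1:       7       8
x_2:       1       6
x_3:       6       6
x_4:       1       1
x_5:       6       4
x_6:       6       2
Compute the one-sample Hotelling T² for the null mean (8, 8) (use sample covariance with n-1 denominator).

Step 1 — sample mean vector:
  mean(U) = (7 + 1 + 6 + 1 + 6 + 6) / 6 = 27/6 = 4.5
  mean(V) = (8 + 6 + 6 + 1 + 4 + 2) / 6 = 27/6 = 4.5
  x̄ = (4.5, 4.5),  deviation x̄ - mu_0 = (4.5, 4.5) - (8, 8) = (-3.5, -3.5).

Step 2 — sample covariance matrix, S[i,j] = (1/(n-1)) · Σ_k (x_{k,i} - mean_i) · (x_{k,j} - mean_j), divisor n-1 = 5:
  S[U,U] = ((2.5)·(2.5) + (-3.5)·(-3.5) + (1.5)·(1.5) + (-3.5)·(-3.5) + (1.5)·(1.5) + (1.5)·(1.5)) / 5 = 37.5/5 = 7.5
  S[U,V] = ((2.5)·(3.5) + (-3.5)·(1.5) + (1.5)·(1.5) + (-3.5)·(-3.5) + (1.5)·(-0.5) + (1.5)·(-2.5)) / 5 = 13.5/5 = 2.7
  S[V,V] = ((3.5)·(3.5) + (1.5)·(1.5) + (1.5)·(1.5) + (-3.5)·(-3.5) + (-0.5)·(-0.5) + (-2.5)·(-2.5)) / 5 = 35.5/5 = 7.1
  S = [[7.5, 2.7],
 [2.7, 7.1]].

Step 3 — invert S. det(S) = 7.5·7.1 - (2.7)² = 45.96.
  S^{-1} = (1/det) · [[d, -b], [-b, a]] = [[0.1545, -0.0587],
 [-0.0587, 0.1632]].

Step 4 — quadratic form (x̄ - mu_0)^T · S^{-1} · (x̄ - mu_0):
  S^{-1} · (x̄ - mu_0) = (-0.3351, -0.3655),
  (x̄ - mu_0)^T · [...] = (-3.5)·(-0.3351) + (-3.5)·(-0.3655) = 2.4521.

Step 5 — scale by n: T² = 6 · 2.4521 = 14.7128.

T² ≈ 14.7128


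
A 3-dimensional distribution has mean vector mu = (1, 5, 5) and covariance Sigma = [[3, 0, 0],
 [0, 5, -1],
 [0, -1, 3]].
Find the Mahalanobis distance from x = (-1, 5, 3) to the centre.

Step 1 — centre the observation: (x - mu) = (-2, 0, -2).

Step 2 — invert Sigma (cofactor / det for 3×3, or solve directly):
  Sigma^{-1} = [[0.3333, 0, 0],
 [0, 0.2143, 0.0714],
 [0, 0.0714, 0.3571]].

Step 3 — form the quadratic (x - mu)^T · Sigma^{-1} · (x - mu):
  Sigma^{-1} · (x - mu) = (-0.6667, -0.1429, -0.7143).
  (x - mu)^T · [Sigma^{-1} · (x - mu)] = (-2)·(-0.6667) + (0)·(-0.1429) + (-2)·(-0.7143) = 2.7619.

Step 4 — take square root: d = √(2.7619) ≈ 1.6619.

d(x, mu) = √(2.7619) ≈ 1.6619


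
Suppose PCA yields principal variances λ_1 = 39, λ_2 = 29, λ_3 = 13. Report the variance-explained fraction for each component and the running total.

Step 1 — total variance = trace(Sigma) = Σ λ_i = 39 + 29 + 13 = 81.

Step 2 — fraction explained by component i = λ_i / Σ λ:
  PC1: 39/81 = 0.4815
  PC2: 29/81 = 0.358
  PC3: 13/81 = 0.1605

Step 3 — cumulative fraction after k components = (λ_1 + ... + λ_k) / Σ λ:
  k = 1: 39/81 = 0.4815
  k = 2: (39 + 29)/81 = 68/81 = 0.8395
  k = 3: (39 + 29 + 13)/81 = 81/81 = 1

Summary (fraction, with percent):

explained: PC1 0.4815 (48.15%), PC2 0.358 (35.8%), PC3 0.1605 (16.05%);  cumulative: 0.4815, 0.8395, 1


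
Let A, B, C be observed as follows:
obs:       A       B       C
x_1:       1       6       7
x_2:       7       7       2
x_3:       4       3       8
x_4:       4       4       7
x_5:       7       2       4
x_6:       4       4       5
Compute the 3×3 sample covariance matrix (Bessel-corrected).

Step 1 — column means:
  mean(A) = (1 + 7 + 4 + 4 + 7 + 4) / 6 = 27/6 = 4.5
  mean(B) = (6 + 7 + 3 + 4 + 2 + 4) / 6 = 26/6 = 4.3333
  mean(C) = (7 + 2 + 8 + 7 + 4 + 5) / 6 = 33/6 = 5.5

Step 2 — sample covariance S[i,j] = (1/(n-1)) · Σ_k (x_{k,i} - mean_i) · (x_{k,j} - mean_j), with n-1 = 5.
  S[A,A] = ((-3.5)·(-3.5) + (2.5)·(2.5) + (-0.5)·(-0.5) + (-0.5)·(-0.5) + (2.5)·(2.5) + (-0.5)·(-0.5)) / 5 = 25.5/5 = 5.1
  S[A,B] = ((-3.5)·(1.6667) + (2.5)·(2.6667) + (-0.5)·(-1.3333) + (-0.5)·(-0.3333) + (2.5)·(-2.3333) + (-0.5)·(-0.3333)) / 5 = -4/5 = -0.8
  S[A,C] = ((-3.5)·(1.5) + (2.5)·(-3.5) + (-0.5)·(2.5) + (-0.5)·(1.5) + (2.5)·(-1.5) + (-0.5)·(-0.5)) / 5 = -19.5/5 = -3.9
  S[B,B] = ((1.6667)·(1.6667) + (2.6667)·(2.6667) + (-1.3333)·(-1.3333) + (-0.3333)·(-0.3333) + (-2.3333)·(-2.3333) + (-0.3333)·(-0.3333)) / 5 = 17.3333/5 = 3.4667
  S[B,C] = ((1.6667)·(1.5) + (2.6667)·(-3.5) + (-1.3333)·(2.5) + (-0.3333)·(1.5) + (-2.3333)·(-1.5) + (-0.3333)·(-0.5)) / 5 = -7/5 = -1.4
  S[C,C] = ((1.5)·(1.5) + (-3.5)·(-3.5) + (2.5)·(2.5) + (1.5)·(1.5) + (-1.5)·(-1.5) + (-0.5)·(-0.5)) / 5 = 25.5/5 = 5.1

S is symmetric (S[j,i] = S[i,j]). Assembling:

S = [[5.1, -0.8, -3.9],
 [-0.8, 3.4667, -1.4],
 [-3.9, -1.4, 5.1]]


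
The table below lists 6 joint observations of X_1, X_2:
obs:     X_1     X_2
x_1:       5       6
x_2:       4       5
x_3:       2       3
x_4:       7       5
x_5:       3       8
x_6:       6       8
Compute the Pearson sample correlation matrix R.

Step 1 — column means:
  mean(X_1) = (5 + 4 + 2 + 7 + 3 + 6) / 6 = 27/6 = 4.5
  mean(X_2) = (6 + 5 + 3 + 5 + 8 + 8) / 6 = 35/6 = 5.8333

Step 2 — sample variances and covariances s[i,j] = (1/(n-1)) · Σ_k (x_{k,i} - mean_i) · (x_{k,j} - mean_j), with n-1 = 5:
  s[X_1,X_1] = ((0.5)·(0.5) + (-0.5)·(-0.5) + (-2.5)·(-2.5) + (2.5)·(2.5) + (-1.5)·(-1.5) + (1.5)·(1.5)) / 5 = 17.5/5 = 3.5
  s[X_1,X_2] = ((0.5)·(0.1667) + (-0.5)·(-0.8333) + (-2.5)·(-2.8333) + (2.5)·(-0.8333) + (-1.5)·(2.1667) + (1.5)·(2.1667)) / 5 = 5.5/5 = 1.1
  s[X_2,X_2] = ((0.1667)·(0.1667) + (-0.8333)·(-0.8333) + (-2.8333)·(-2.8333) + (-0.8333)·(-0.8333) + (2.1667)·(2.1667) + (2.1667)·(2.1667)) / 5 = 18.8333/5 = 3.7667
  Sample standard deviations s_i = √(s[i,i]):
  s(X_1) = √(3.5) = 1.8708
  s(X_2) = √(3.7667) = 1.9408

Step 3 — r_{ij} = s_{ij} / (s_i · s_j):
  r[X_1,X_1] = 1 (diagonal).
  r[X_1,X_2] = 1.1 / (1.8708 · 1.9408) = 1.1 / 3.6309 = 0.303
  r[X_2,X_2] = 1 (diagonal).

R is symmetric with unit diagonal. Assembling:

R = [[1, 0.303],
 [0.303, 1]]


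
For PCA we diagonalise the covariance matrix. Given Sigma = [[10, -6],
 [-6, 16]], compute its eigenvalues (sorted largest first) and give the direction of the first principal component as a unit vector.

Step 1 — characteristic polynomial of 2×2 Sigma:
  det(Sigma - λI) = λ² - trace · λ + det = 0.
  trace = 10 + 16 = 26, det = 10·16 - (-6)² = 124.
Step 2 — discriminant:
  Δ = trace² - 4·det = 676 - 496 = 180.
Step 3 — eigenvalues:
  λ = (trace ± √Δ)/2 = (26 ± 13.4164)/2,
  λ_1 = 19.7082,  λ_2 = 6.2918.

Step 4 — unit eigenvector for λ_1: solve (Sigma - λ_1 I)v = 0. First row:
  (10 - 19.7082)·v_x + (-6)·v_y = 0, i.e. (-9.7082)·v_x + (-6)·v_y = 0,
  so v ∝ (b, λ_1 - a) = (-6, 9.7082); multiply by -1 so the first entry is positive: u = (6, -9.7082).
  ||u|| = √((6)² + (-9.7082)²) = √(130.2492) ≈ 11.4127,
  v_1 = u/||u|| ≈ (0.5257, -0.8507) (||v_1|| = 1).

λ_1 = 19.7082,  λ_2 = 6.2918;  v_1 ≈ (0.5257, -0.8507)


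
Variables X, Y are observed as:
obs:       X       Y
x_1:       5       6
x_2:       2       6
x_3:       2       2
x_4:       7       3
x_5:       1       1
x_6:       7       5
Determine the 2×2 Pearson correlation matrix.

Step 1 — column means:
  mean(X) = (5 + 2 + 2 + 7 + 1 + 7) / 6 = 24/6 = 4
  mean(Y) = (6 + 6 + 2 + 3 + 1 + 5) / 6 = 23/6 = 3.8333

Step 2 — sample variances and covariances s[i,j] = (1/(n-1)) · Σ_k (x_{k,i} - mean_i) · (x_{k,j} - mean_j), with n-1 = 5:
  s[X,X] = ((1)·(1) + (-2)·(-2) + (-2)·(-2) + (3)·(3) + (-3)·(-3) + (3)·(3)) / 5 = 36/5 = 7.2
  s[X,Y] = ((1)·(2.1667) + (-2)·(2.1667) + (-2)·(-1.8333) + (3)·(-0.8333) + (-3)·(-2.8333) + (3)·(1.1667)) / 5 = 11/5 = 2.2
  s[Y,Y] = ((2.1667)·(2.1667) + (2.1667)·(2.1667) + (-1.8333)·(-1.8333) + (-0.8333)·(-0.8333) + (-2.8333)·(-2.8333) + (1.1667)·(1.1667)) / 5 = 22.8333/5 = 4.5667
  Sample standard deviations s_i = √(s[i,i]):
  s(X) = √(7.2) = 2.6833
  s(Y) = √(4.5667) = 2.137

Step 3 — r_{ij} = s_{ij} / (s_i · s_j):
  r[X,X] = 1 (diagonal).
  r[X,Y] = 2.2 / (2.6833 · 2.137) = 2.2 / 5.7341 = 0.3837
  r[Y,Y] = 1 (diagonal).

R is symmetric with unit diagonal. Assembling:

R = [[1, 0.3837],
 [0.3837, 1]]


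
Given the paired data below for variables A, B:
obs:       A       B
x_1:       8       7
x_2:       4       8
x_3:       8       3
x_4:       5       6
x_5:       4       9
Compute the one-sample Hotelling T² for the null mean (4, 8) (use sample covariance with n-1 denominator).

Step 1 — sample mean vector:
  mean(A) = (8 + 4 + 8 + 5 + 4) / 5 = 29/5 = 5.8
  mean(B) = (7 + 8 + 3 + 6 + 9) / 5 = 33/5 = 6.6
  x̄ = (5.8, 6.6),  deviation x̄ - mu_0 = (5.8, 6.6) - (4, 8) = (1.8, -1.4).

Step 2 — sample covariance matrix, S[i,j] = (1/(n-1)) · Σ_k (x_{k,i} - mean_i) · (x_{k,j} - mean_j), divisor n-1 = 4:
  S[A,A] = ((2.2)·(2.2) + (-1.8)·(-1.8) + (2.2)·(2.2) + (-0.8)·(-0.8) + (-1.8)·(-1.8)) / 4 = 16.8/4 = 4.2
  S[A,B] = ((2.2)·(0.4) + (-1.8)·(1.4) + (2.2)·(-3.6) + (-0.8)·(-0.6) + (-1.8)·(2.4)) / 4 = -13.4/4 = -3.35
  S[B,B] = ((0.4)·(0.4) + (1.4)·(1.4) + (-3.6)·(-3.6) + (-0.6)·(-0.6) + (2.4)·(2.4)) / 4 = 21.2/4 = 5.3
  S = [[4.2, -3.35],
 [-3.35, 5.3]].

Step 3 — invert S. det(S) = 4.2·5.3 - (-3.35)² = 11.0375.
  S^{-1} = (1/det) · [[d, -b], [-b, a]] = [[0.4802, 0.3035],
 [0.3035, 0.3805]].

Step 4 — quadratic form (x̄ - mu_0)^T · S^{-1} · (x̄ - mu_0):
  S^{-1} · (x̄ - mu_0) = (0.4394, 0.0136),
  (x̄ - mu_0)^T · [...] = (1.8)·(0.4394) + (-1.4)·(0.0136) = 0.7719.

Step 5 — scale by n: T² = 5 · 0.7719 = 3.8596.

T² ≈ 3.8596


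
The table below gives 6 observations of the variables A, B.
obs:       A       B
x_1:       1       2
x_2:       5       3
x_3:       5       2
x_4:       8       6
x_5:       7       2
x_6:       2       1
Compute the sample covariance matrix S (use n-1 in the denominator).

Step 1 — column means:
  mean(A) = (1 + 5 + 5 + 8 + 7 + 2) / 6 = 28/6 = 4.6667
  mean(B) = (2 + 3 + 2 + 6 + 2 + 1) / 6 = 16/6 = 2.6667

Step 2 — sample covariance S[i,j] = (1/(n-1)) · Σ_k (x_{k,i} - mean_i) · (x_{k,j} - mean_j), with n-1 = 5.
  S[A,A] = ((-3.6667)·(-3.6667) + (0.3333)·(0.3333) + (0.3333)·(0.3333) + (3.3333)·(3.3333) + (2.3333)·(2.3333) + (-2.6667)·(-2.6667)) / 5 = 37.3333/5 = 7.4667
  S[A,B] = ((-3.6667)·(-0.6667) + (0.3333)·(0.3333) + (0.3333)·(-0.6667) + (3.3333)·(3.3333) + (2.3333)·(-0.6667) + (-2.6667)·(-1.6667)) / 5 = 16.3333/5 = 3.2667
  S[B,B] = ((-0.6667)·(-0.6667) + (0.3333)·(0.3333) + (-0.6667)·(-0.6667) + (3.3333)·(3.3333) + (-0.6667)·(-0.6667) + (-1.6667)·(-1.6667)) / 5 = 15.3333/5 = 3.0667

S is symmetric (S[j,i] = S[i,j]). Assembling:

S = [[7.4667, 3.2667],
 [3.2667, 3.0667]]


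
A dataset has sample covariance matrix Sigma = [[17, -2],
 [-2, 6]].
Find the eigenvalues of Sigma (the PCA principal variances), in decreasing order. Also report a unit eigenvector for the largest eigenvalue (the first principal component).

Step 1 — characteristic polynomial of 2×2 Sigma:
  det(Sigma - λI) = λ² - trace · λ + det = 0.
  trace = 17 + 6 = 23, det = 17·6 - (-2)² = 98.
Step 2 — discriminant:
  Δ = trace² - 4·det = 529 - 392 = 137.
Step 3 — eigenvalues:
  λ = (trace ± √Δ)/2 = (23 ± 11.7047)/2,
  λ_1 = 17.3523,  λ_2 = 5.6477.

Step 4 — unit eigenvector for λ_1: solve (Sigma - λ_1 I)v = 0. First row:
  (17 - 17.3523)·v_x + (-2)·v_y = 0, i.e. (-0.3523)·v_x + (-2)·v_y = 0,
  so v ∝ (b, λ_1 - a) = (-2, 0.3523); multiply by -1 so the first entry is positive: u = (2, -0.3523).
  ||u|| = √((2)² + (-0.3523)²) = √(4.1242) ≈ 2.0308,
  v_1 = u/||u|| ≈ (0.9848, -0.1735) (||v_1|| = 1).

λ_1 = 17.3523,  λ_2 = 5.6477;  v_1 ≈ (0.9848, -0.1735)


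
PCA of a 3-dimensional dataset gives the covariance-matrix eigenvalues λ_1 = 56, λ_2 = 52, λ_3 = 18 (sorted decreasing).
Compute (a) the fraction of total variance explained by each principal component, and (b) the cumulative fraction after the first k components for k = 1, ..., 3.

Step 1 — total variance = trace(Sigma) = Σ λ_i = 56 + 52 + 18 = 126.

Step 2 — fraction explained by component i = λ_i / Σ λ:
  PC1: 56/126 = 0.4444
  PC2: 52/126 = 0.4127
  PC3: 18/126 = 0.1429

Step 3 — cumulative fraction after k components = (λ_1 + ... + λ_k) / Σ λ:
  k = 1: 56/126 = 0.4444
  k = 2: (56 + 52)/126 = 108/126 = 0.8571
  k = 3: (56 + 52 + 18)/126 = 126/126 = 1

Summary (fraction, with percent):

explained: PC1 0.4444 (44.44%), PC2 0.4127 (41.27%), PC3 0.1429 (14.29%);  cumulative: 0.4444, 0.8571, 1


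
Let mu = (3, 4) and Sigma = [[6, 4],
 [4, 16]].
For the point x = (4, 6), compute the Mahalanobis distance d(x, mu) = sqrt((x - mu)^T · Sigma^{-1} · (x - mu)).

Step 1 — centre the observation: (x - mu) = (1, 2).

Step 2 — invert Sigma. det(Sigma) = 6·16 - (4)² = 80.
  Sigma^{-1} = (1/det) · [[d, -b], [-b, a]] = [[0.2, -0.05],
 [-0.05, 0.075]].

Step 3 — form the quadratic (x - mu)^T · Sigma^{-1} · (x - mu):
  Sigma^{-1} · (x - mu) = (0.1, 0.1).
  (x - mu)^T · [Sigma^{-1} · (x - mu)] = (1)·(0.1) + (2)·(0.1) = 0.3.

Step 4 — take square root: d = √(0.3) ≈ 0.5477.

d(x, mu) = √(0.3) ≈ 0.5477
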